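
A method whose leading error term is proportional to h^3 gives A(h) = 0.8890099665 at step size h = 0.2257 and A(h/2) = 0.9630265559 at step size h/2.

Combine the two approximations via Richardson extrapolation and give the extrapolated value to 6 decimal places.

Order 3 gives 2^r = 8 and 2^r − 1 = 7.
2^3 × A(h/2) = 7.7042124472; minus A(h) gives 6.8152024807.
Extrapolated: 6.8152024807 / 7 = 0.9736003544
Gap between inputs: 7.402e-02; correction applied: +0.0105737985.

0.973600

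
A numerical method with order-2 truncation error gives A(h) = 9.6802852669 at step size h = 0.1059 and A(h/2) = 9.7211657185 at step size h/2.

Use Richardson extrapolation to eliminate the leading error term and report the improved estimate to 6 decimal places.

r = 2, so 2^r = 4.
2^2·A(h/2) = 38.8846628740; minus A(h) gives 29.2043776071.
Denominator 4 − 1 = 3.
Extrapolated: 29.2043776071 / 3 = 9.7347925357
Gap between inputs: 4.088e-02; correction applied: +0.0136268172.

9.734793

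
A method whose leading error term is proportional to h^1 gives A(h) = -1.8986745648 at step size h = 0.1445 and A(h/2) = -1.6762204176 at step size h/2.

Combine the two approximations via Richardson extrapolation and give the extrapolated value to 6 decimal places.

The method has order 1: 2^1 = 2.
Numerator 2*A(h/2) − A(h) = 2*(-1.6762204176) − (-1.8986745648) = -1.4537662704
Extrapolated: (-1.4537662704) / 1 = -1.4537662704
Gap between inputs: 2.225e-01; correction applied: +0.2224541472.

-1.453766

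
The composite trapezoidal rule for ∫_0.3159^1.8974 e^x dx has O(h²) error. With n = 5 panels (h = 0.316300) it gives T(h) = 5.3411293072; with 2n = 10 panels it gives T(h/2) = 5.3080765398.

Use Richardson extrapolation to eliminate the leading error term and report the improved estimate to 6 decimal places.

r = 2: numerator weight 4, denominator 3.
Difference of the inputs: 5.3080765398 − 5.3411293072 = -0.0330527674
Correction (A(h/2) − A(h))/(4 − 1) = (-0.0330527674)/3 = -0.0110175891
R = 5.3080765398 − 0.0110175891 = 5.2970589507

5.297059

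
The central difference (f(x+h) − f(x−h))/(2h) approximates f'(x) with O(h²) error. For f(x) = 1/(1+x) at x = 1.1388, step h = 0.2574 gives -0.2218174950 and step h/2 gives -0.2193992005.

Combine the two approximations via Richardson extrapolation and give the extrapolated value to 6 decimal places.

r = 2, so 2^r = 4.
Top: 4(-0.2193992005) − (-0.2218174950) = -0.6557793070
Denominator 4 − 1 = 3.
Extrapolated: (-0.6557793070) / 3 = -0.2185931023
Correction |R − A(h/2)| = 8.061e-04; gap |A(h/2) − A(h)| = 2.418e-03.

-0.218593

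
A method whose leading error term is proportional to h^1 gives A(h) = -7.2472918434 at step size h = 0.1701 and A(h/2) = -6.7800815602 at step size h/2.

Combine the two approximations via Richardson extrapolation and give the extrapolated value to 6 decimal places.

-6.312871

The method has order 1: 2^1 = 2.
A(h/2) − A(h) = -6.7800815602 − (-7.2472918434) = 0.4672102832
Divide by 2^1 − 1 = 1: 0.4672102832/1 = 0.4672102832
R = A(h/2) + (A(h/2) − A(h))/1 = -6.7800815602 + 0.4672102832 = -6.3128712770
Correction |R − A(h/2)| = 4.672e-01; gap |A(h/2) − A(h)| = 4.672e-01.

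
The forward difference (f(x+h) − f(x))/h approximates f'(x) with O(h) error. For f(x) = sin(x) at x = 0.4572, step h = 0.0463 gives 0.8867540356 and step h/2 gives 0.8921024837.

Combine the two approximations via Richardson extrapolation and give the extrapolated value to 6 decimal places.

0.897451

r = 1, so 2^r = 2.
A(h/2) − A(h) = 0.8921024837 − 0.8867540356 = 0.0053484481
Correction (A(h/2) − A(h))/(2 − 1) = 0.0053484481/1 = 0.0053484481
R = A(h/2) + (A(h/2) − A(h))/1 = 0.8921024837 + 0.0053484481 = 0.8974509318
Gap between inputs: 5.348e-03; correction applied: +0.0053484481.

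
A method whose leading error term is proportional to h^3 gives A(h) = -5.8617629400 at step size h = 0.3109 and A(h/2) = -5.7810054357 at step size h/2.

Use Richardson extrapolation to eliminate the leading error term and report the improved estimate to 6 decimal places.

Error is O(h^3); halving h shrinks it by 2^3 = 8.
Numerator 8·A(h/2) − A(h) = 8·(-5.7810054357) − (-5.8617629400) = -40.3862805456
R = (-40.3862805456)/7 = -5.7694686494
Correction |R − A(h/2)| = 1.154e-02; gap |A(h/2) − A(h)| = 8.076e-02.

-5.769469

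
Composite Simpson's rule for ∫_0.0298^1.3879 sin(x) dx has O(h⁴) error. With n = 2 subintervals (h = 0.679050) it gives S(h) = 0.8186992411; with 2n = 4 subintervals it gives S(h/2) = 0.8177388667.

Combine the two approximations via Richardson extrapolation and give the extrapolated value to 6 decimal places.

The method has order 4: 2^4 = 16.
16 × 0.8177388667 = 13.0838218672; 13.0838218672 − 0.8186992411 = 12.2651226261
Divide by 2^4 − 1 = 15.
So the Richardson estimate is 0.8176748417.

0.817675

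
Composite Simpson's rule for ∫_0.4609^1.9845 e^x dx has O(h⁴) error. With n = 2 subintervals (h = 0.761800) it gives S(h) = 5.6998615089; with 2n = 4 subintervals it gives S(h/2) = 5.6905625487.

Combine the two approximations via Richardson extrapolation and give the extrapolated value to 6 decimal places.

r = 4: numerator weight 16, denominator 15.
16*5.6905625487 = 91.0490007792; 91.0490007792 − 5.6998615089 = 85.3491392703
R = 85.3491392703/15 = 5.6899426180
Shift from A(h/2): −0.0006199307.

5.689943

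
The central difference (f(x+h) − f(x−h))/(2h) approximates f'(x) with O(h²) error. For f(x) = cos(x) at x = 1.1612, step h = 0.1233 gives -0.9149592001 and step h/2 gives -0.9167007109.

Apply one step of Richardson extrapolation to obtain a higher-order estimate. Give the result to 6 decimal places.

r = 2: numerator weight 4, denominator 3.
Top: 4(-0.9167007109) − (-0.9149592001) = -2.7518436435
Denominator 4 − 1 = 3.
Result: -0.9172812145

-0.917281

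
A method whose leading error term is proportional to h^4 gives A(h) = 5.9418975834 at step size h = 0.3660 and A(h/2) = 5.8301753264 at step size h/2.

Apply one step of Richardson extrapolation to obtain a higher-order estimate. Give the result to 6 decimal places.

With r = 4 the leading error scales as h^4, so the weight is 2^4 = 16.
16·5.8301753264 = 93.2828052224; 93.2828052224 − 5.9418975834 = 87.3409076390
R = 87.3409076390/15 = 5.8227271759

5.822727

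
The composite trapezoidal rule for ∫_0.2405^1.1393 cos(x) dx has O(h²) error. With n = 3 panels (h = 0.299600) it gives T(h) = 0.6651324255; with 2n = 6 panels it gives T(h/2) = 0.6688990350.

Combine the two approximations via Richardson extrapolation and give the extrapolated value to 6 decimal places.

Leading term ∝ h^2; use weight 4 = 2^2.
Weighted: 2.6755961400 − 0.6651324255 = 2.0104637145
(4×0.6688990350 − 0.6651324255)/(4 − 1) = 0.6701545715

0.670155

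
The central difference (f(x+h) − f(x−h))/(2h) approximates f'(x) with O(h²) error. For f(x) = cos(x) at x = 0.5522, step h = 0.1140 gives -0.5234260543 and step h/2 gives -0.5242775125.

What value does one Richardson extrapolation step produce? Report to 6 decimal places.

-0.524561

r = 2: numerator weight 4, denominator 3.
4*(-0.5242775125) − (-0.5234260543) = -1.5736839957
Denominator 4 − 1 = 3.
(-1.5736839957) ÷ 3 = -0.5245613319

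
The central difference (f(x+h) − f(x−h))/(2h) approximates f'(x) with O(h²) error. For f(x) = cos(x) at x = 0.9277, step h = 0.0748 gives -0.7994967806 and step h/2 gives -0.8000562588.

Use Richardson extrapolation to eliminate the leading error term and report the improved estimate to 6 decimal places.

-0.800243

r = 2, so 2^r = 4.
2^2×A(h/2) = -3.2002250352; minus A(h) gives -2.4007282546.
Extrapolated: (-2.4007282546) / 3 = -0.8002427515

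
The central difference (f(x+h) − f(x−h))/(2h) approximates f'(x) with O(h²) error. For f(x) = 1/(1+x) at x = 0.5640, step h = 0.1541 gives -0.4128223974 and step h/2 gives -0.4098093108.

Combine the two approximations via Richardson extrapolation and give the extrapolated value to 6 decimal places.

With r = 2 the leading error scales as h^2, so the weight is 2^2 = 4.
2^2·A(h/2) = -1.6392372432; minus A(h) gives -1.2264148458.
Denominator 4 − 1 = 3.
(-1.2264148458) ÷ 3 = -0.4088049486
Shift from A(h/2): +0.0010043622.

-0.408805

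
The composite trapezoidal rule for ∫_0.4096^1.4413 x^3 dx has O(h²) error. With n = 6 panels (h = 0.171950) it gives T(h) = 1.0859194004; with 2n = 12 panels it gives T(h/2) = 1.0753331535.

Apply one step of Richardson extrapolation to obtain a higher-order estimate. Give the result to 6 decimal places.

1.071804

Order 2 gives 2^r = 4 and 2^r − 1 = 3.
2^2×A(h/2) = 4.3013326140; minus A(h) gives 3.2154132136.
(4×1.0753331535 − 1.0859194004)/(4 − 1) = 1.0718044045
Gap between inputs: 1.059e-02; correction applied: −0.0035287490.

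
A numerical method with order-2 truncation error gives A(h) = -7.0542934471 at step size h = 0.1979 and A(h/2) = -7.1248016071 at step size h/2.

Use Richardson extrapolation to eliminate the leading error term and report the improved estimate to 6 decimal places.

-7.148304

Order 2 gives 2^r = 4 and 2^r − 1 = 3.
4*(-7.1248016071) − (-7.0542934471) = -21.4449129813
Divide by 2^2 − 1 = 3.
So the Richardson estimate is -7.1483043271.
Gap between inputs: 7.051e-02; correction applied: −0.0235027200.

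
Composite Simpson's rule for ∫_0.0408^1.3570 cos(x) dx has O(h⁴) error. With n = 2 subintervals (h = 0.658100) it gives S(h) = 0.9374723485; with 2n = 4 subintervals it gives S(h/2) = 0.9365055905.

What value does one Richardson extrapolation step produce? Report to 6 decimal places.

Order 4 gives 2^r = 16 and 2^r − 1 = 15.
Weighted: 14.9840894480 − 0.9374723485 = 14.0466170995
Divide by 2^4 − 1 = 15.
Result: 0.9364411400
Gap between inputs: 9.668e-04; correction applied: −0.0000644505.

0.936441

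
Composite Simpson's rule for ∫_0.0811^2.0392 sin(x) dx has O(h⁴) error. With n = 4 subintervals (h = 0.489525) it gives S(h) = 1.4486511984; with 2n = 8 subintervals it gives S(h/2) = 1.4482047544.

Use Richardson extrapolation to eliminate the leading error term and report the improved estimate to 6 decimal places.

Error is O(h^4); halving h shrinks it by 2^4 = 16.
Numerator 16*A(h/2) − A(h) = 16*1.4482047544 − 1.4486511984 = 21.7226248720
21.7226248720 ÷ 15 = 1.4481749915

1.448175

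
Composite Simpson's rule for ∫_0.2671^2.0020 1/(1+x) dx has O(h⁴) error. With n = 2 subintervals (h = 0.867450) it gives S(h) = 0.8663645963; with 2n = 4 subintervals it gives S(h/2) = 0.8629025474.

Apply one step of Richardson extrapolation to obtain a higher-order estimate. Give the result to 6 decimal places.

0.862672

With r = 4 the leading error scales as h^4, so the weight is 2^4 = 16.
A(h/2) − A(h) = 0.8629025474 − 0.8663645963 = -0.0034620489
Divide by 2^4 − 1 = 15: (-0.0034620489)/15 = -0.0002308033
R = 0.8629025474 − 0.0002308033 = 0.8626717441
Shift from A(h/2): −0.0002308033.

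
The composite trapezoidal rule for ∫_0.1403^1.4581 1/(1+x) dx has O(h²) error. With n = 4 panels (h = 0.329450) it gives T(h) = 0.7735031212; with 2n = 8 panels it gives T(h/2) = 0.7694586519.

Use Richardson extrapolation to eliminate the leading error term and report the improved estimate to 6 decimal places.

0.768110

r = 2: numerator weight 4, denominator 3.
4×0.7694586519 = 3.0778346076; subtract 0.7735031212 → 2.3043314864
Divide by 2^2 − 1 = 3.
Result: 0.7681104955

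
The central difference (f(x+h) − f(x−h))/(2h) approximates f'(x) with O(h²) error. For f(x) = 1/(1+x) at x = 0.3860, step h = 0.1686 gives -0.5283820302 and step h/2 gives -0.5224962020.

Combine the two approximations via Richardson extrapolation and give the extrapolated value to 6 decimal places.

r = 2: numerator weight 4, denominator 3.
Top: 4(-0.5224962020) − (-0.5283820302) = -1.5616027778
Divide by 2^2 − 1 = 3.
Extrapolated: (-1.5616027778) / 3 = -0.5205342593

-0.520534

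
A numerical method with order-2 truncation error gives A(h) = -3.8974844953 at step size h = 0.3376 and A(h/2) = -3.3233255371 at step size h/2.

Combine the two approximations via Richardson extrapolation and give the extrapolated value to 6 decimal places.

Error is O(h^2); halving h shrinks it by 2^2 = 4.
4 × (-3.3233255371) − (-3.8974844953) = -9.3958176531
(-9.3958176531) ÷ 3 = -3.1319392177

-3.131939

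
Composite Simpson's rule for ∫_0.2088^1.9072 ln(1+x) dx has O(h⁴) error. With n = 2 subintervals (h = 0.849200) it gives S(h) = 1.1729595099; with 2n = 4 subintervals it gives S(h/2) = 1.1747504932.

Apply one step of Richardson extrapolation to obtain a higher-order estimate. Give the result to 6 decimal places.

1.174870

Method order is 4; weight 2^4 = 16.
Weighted: 18.7960078912 − 1.1729595099 = 17.6230483813
Denominator 16 − 1 = 15.
(16·1.1747504932 − 1.1729595099)/(16 − 1) = 1.1748698921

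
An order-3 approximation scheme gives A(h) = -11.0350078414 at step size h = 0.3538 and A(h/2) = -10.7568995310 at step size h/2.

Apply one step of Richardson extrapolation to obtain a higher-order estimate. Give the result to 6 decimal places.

-10.717170

Method order is 3; weight 2^3 = 8.
Difference of the inputs: -10.7568995310 − (-11.0350078414) = 0.2781083104
Correction (A(h/2) − A(h))/(8 − 1) = 0.2781083104/7 = 0.0397297586
R = -10.7568995310 + 0.0397297586 = -10.7171697724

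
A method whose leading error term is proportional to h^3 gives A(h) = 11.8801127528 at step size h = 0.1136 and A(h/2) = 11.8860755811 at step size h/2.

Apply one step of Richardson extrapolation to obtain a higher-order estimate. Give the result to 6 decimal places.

11.886927

With r = 3 the leading error scales as h^3, so the weight is 2^3 = 8.
Numerator 8·A(h/2) − A(h) = 8·11.8860755811 − 11.8801127528 = 83.2084918960
(8·11.8860755811 − 11.8801127528)/(8 − 1) = 11.8869274137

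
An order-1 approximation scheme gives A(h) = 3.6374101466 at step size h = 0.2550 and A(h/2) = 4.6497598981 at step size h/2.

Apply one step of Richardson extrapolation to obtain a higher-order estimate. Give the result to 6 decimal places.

With r = 1 the leading error scales as h^1, so the weight is 2^1 = 2.
Difference of the inputs: 4.6497598981 − 3.6374101466 = 1.0123497515
Correction (A(h/2) − A(h))/(2 − 1) = 1.0123497515/1 = 1.0123497515
R = A(h/2) + (A(h/2) − A(h))/1 = 4.6497598981 + 1.0123497515 = 5.6621096496

5.662110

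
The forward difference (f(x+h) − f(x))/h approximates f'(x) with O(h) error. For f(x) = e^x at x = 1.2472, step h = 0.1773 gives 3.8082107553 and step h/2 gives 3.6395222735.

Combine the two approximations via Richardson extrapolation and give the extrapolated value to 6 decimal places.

The method has order 1: 2^1 = 2.
Numerator 2×A(h/2) − A(h) = 2×3.6395222735 − 3.8082107553 = 3.4708337917
Denominator 2 − 1 = 1.
Extrapolated: 3.4708337917 / 1 = 3.4708337917
Correction |R − A(h/2)| = 1.687e-01; gap |A(h/2) − A(h)| = 1.687e-01.

3.470834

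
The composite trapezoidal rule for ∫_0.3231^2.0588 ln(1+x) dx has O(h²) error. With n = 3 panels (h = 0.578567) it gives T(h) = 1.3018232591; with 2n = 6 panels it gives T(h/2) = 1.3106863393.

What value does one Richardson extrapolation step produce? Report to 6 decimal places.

1.313641

With r = 2 the leading error scales as h^2, so the weight is 2^2 = 4.
2^2*A(h/2) = 5.2427453572; minus A(h) gives 3.9409220981.
R = 3.9409220981/3 = 1.3136406994
Correction |R − A(h/2)| = 2.954e-03; gap |A(h/2) − A(h)| = 8.863e-03.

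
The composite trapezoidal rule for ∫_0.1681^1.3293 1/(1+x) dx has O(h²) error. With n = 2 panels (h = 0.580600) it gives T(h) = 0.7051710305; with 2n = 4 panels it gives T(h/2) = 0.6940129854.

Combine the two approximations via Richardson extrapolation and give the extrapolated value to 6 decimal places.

r = 2, so 2^r = 4.
4×0.6940129854 − 0.7051710305 = 2.0708809111
Denominator 4 − 1 = 3.
(4×0.6940129854 − 0.7051710305)/(4 − 1) = 0.6902936370

0.690294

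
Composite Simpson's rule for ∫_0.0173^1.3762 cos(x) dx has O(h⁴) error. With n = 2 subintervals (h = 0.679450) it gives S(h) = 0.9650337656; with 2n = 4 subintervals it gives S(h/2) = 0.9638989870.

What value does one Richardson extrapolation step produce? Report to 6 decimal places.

0.963823

With r = 4 the leading error scales as h^4, so the weight is 2^4 = 16.
16×0.9638989870 = 15.4223837920; subtract 0.9650337656 → 14.4573500264
Denominator 16 − 1 = 15.
So the Richardson estimate is 0.9638233351.
Correction |R − A(h/2)| = 7.565e-05; gap |A(h/2) − A(h)| = 1.135e-03.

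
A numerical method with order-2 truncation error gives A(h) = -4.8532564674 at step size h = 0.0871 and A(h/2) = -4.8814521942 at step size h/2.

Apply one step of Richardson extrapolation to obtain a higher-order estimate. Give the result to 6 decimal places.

Order 2 gives 2^r = 4 and 2^r − 1 = 3.
4×(-4.8814521942) = -19.5258087768; (-19.5258087768) − (-4.8532564674) = -14.6725523094
Divide by 2^2 − 1 = 3.
R = (-14.6725523094)/3 = -4.8908507698

-4.890851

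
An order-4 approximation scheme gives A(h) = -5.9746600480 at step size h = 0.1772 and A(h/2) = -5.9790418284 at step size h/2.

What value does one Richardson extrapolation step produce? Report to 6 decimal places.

-5.979334

r = 4, so 2^r = 16.
Top: 16(-5.9790418284) − (-5.9746600480) = -89.6900092064
Denominator 16 − 1 = 15.
So the Richardson estimate is -5.9793339471.
Shift from A(h/2): −0.0002921187.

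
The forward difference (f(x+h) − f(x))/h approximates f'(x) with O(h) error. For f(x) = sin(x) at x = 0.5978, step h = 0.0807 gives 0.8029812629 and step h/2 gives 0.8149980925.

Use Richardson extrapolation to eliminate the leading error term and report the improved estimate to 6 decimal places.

r = 1: numerator weight 2, denominator 1.
A(h/2) − A(h) = 0.8149980925 − 0.8029812629 = 0.0120168296
Correction (A(h/2) − A(h))/(2 − 1) = 0.0120168296/1 = 0.0120168296
R = 0.8149980925 + 0.0120168296 = 0.8270149221

0.827015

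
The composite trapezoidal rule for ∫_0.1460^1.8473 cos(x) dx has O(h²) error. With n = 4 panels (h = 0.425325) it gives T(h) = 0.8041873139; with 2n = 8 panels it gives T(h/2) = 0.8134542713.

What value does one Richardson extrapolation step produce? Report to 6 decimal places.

0.816543

r = 2: numerator weight 4, denominator 3.
4·0.8134542713 = 3.2538170852; subtract 0.8041873139 → 2.4496297713
2.4496297713 ÷ 3 = 0.8165432571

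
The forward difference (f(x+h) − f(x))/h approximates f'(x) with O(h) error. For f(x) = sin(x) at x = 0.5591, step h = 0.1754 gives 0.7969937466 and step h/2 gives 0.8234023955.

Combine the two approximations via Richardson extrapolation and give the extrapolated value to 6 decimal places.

With r = 1 the leading error scales as h^1, so the weight is 2^1 = 2.
2*0.8234023955 = 1.6468047910; subtract 0.7969937466 → 0.8498110444
Denominator 2 − 1 = 1.
So the Richardson estimate is 0.8498110444.

0.849811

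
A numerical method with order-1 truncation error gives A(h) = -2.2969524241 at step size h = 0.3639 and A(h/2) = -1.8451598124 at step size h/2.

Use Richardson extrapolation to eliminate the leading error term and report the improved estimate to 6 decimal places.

-1.393367

r = 1, so 2^r = 2.
2^1×A(h/2) = -3.6903196248; minus A(h) gives -1.3933672007.
(-1.3933672007) ÷ 1 = -1.3933672007
Shift from A(h/2): +0.4517926117.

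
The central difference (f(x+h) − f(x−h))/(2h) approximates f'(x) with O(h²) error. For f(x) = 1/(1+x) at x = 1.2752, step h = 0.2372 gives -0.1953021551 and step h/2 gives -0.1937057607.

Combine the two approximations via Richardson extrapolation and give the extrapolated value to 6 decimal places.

-0.193174

The method has order 2: 2^2 = 4.
Top: 4(-0.1937057607) − (-0.1953021551) = -0.5795208877
R = (-0.5795208877)/3 = -0.1931736292
Gap between inputs: 1.596e-03; correction applied: +0.0005321315.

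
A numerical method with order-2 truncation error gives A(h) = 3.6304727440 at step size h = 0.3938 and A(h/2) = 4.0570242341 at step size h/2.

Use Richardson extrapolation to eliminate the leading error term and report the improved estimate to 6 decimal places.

4.199208

Method order is 2; weight 2^2 = 4.
4·4.0570242341 = 16.2280969364; subtract 3.6304727440 → 12.5976241924
Divide by 2^2 − 1 = 3.
R = 12.5976241924/3 = 4.1992080641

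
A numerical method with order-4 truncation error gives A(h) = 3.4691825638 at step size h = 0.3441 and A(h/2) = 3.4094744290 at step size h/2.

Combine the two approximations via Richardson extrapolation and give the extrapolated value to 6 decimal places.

Method order is 4; weight 2^4 = 16.
Top: 16(3.4094744290) − (3.4691825638) = 51.0824083002
Extrapolated: 51.0824083002 / 15 = 3.4054938867
Correction |R − A(h/2)| = 3.981e-03; gap |A(h/2) − A(h)| = 5.971e-02.

3.405494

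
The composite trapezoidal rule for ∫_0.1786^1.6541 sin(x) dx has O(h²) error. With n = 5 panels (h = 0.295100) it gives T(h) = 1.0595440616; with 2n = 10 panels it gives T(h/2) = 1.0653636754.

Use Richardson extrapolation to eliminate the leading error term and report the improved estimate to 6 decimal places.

1.067304

Order 2 gives 2^r = 4 and 2^r − 1 = 3.
4 × 1.0653636754 = 4.2614547016; subtract 1.0595440616 → 3.2019106400
Divide by 2^2 − 1 = 3.
Extrapolated: 3.2019106400 / 3 = 1.0673035467
Shift from A(h/2): +0.0019398713.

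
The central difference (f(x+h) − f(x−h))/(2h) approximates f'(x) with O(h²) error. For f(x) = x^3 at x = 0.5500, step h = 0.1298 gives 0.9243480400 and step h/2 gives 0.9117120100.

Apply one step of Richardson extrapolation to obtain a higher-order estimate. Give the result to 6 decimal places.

r = 2, so 2^r = 4.
Difference of the inputs: 0.9117120100 − 0.9243480400 = -0.0126360300
Correction (A(h/2) − A(h))/(4 − 1) = (-0.0126360300)/3 = -0.0042120100
R = 0.9117120100 − 0.0042120100 = 0.9075000000
Shift from A(h/2): −0.0042120100.

0.907500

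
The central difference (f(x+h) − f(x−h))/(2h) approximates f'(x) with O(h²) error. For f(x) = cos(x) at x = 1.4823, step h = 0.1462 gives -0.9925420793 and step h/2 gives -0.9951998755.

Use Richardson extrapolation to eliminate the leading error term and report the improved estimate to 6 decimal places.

With r = 2 the leading error scales as h^2, so the weight is 2^2 = 4.
4·(-0.9951998755) − (-0.9925420793) = -2.9882574227
Divide by 2^2 − 1 = 3.
So the Richardson estimate is -0.9960858076.

-0.996086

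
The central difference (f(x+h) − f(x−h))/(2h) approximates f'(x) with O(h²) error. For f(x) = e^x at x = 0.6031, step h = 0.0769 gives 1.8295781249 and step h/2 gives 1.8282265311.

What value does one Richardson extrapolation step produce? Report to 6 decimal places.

Leading term ∝ h^2; use weight 4 = 2^2.
A(h/2) − A(h) = 1.8282265311 − 1.8295781249 = -0.0013515938
Correction (A(h/2) − A(h))/(4 − 1) = (-0.0013515938)/3 = -0.0004505313
R = 1.8282265311 − 0.0004505313 = 1.8277759998

1.827776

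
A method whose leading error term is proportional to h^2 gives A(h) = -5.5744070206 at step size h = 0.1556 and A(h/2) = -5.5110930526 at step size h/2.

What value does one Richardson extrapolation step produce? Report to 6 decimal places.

-5.489988

With r = 2 the leading error scales as h^2, so the weight is 2^2 = 4.
Numerator 4 × A(h/2) − A(h) = 4 × (-5.5110930526) − (-5.5744070206) = -16.4699651898
(4 × (-5.5110930526) − (-5.5744070206))/(4 − 1) = -5.4899883966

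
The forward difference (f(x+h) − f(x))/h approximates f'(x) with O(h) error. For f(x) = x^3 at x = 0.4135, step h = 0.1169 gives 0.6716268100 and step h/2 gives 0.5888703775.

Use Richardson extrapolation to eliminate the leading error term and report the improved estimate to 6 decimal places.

r = 1, so 2^r = 2.
Numerator 2 × A(h/2) − A(h) = 2 × 0.5888703775 − 0.6716268100 = 0.5061139450
Denominator 2 − 1 = 1.
Result: 0.5061139450
Gap between inputs: 8.276e-02; correction applied: −0.0827564325.

0.506114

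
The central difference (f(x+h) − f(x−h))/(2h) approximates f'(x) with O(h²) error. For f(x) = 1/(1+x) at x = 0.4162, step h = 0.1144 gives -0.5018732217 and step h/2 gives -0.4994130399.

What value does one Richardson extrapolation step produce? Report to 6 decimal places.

-0.498593

r = 2: numerator weight 4, denominator 3.
Top: 4(-0.4994130399) − (-0.5018732217) = -1.4957789379
Denominator 4 − 1 = 3.
R = (-1.4957789379)/3 = -0.4985929793
Shift from A(h/2): +0.0008200606.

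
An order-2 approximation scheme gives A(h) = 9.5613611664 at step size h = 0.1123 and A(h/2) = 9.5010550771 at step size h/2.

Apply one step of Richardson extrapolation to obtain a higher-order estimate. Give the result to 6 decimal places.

Order 2 gives 2^r = 4 and 2^r − 1 = 3.
4×9.5010550771 = 38.0042203084; 38.0042203084 − 9.5613611664 = 28.4428591420
Denominator 4 − 1 = 3.
28.4428591420 ÷ 3 = 9.4809530473

9.480953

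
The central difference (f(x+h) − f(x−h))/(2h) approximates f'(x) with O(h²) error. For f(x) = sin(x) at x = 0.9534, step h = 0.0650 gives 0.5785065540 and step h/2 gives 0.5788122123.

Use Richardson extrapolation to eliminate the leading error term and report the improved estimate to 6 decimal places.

Error is O(h^2); halving h shrinks it by 2^2 = 4.
Weighted: 2.3152488492 − 0.5785065540 = 1.7367422952
(4×0.5788122123 − 0.5785065540)/(4 − 1) = 0.5789140984
Gap between inputs: 3.057e-04; correction applied: +0.0001018861.

0.578914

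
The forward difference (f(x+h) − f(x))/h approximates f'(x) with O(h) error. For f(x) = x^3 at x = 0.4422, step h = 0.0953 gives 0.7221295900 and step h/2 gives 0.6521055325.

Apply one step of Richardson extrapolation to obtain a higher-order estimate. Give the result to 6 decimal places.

0.582081

Error is O(h^1); halving h shrinks it by 2^1 = 2.
2*0.6521055325 = 1.3042110650; 1.3042110650 − 0.7221295900 = 0.5820814750
Extrapolated: 0.5820814750 / 1 = 0.5820814750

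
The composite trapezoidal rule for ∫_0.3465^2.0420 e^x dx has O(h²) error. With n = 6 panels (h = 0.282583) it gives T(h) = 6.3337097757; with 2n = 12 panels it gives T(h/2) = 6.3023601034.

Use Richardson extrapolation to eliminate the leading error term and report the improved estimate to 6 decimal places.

6.291910

Leading term ∝ h^2; use weight 4 = 2^2.
Weighted: 25.2094404136 − 6.3337097757 = 18.8757306379
Denominator 4 − 1 = 3.
So the Richardson estimate is 6.2919102126.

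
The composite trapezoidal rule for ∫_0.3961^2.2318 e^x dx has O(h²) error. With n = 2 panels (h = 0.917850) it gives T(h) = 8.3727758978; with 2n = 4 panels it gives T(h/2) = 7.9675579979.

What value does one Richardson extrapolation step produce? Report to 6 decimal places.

The method has order 2: 2^2 = 4.
Weighted: 31.8702319916 − 8.3727758978 = 23.4974560938
(4*7.9675579979 − 8.3727758978)/(4 − 1) = 7.8324853646

7.832485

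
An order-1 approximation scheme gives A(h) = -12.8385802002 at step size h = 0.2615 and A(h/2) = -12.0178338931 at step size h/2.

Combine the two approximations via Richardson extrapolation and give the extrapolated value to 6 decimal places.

Leading term ∝ h^1; use weight 2 = 2^1.
2×(-12.0178338931) = -24.0356677862; (-24.0356677862) − (-12.8385802002) = -11.1970875860
Extrapolated: (-11.1970875860) / 1 = -11.1970875860

-11.197088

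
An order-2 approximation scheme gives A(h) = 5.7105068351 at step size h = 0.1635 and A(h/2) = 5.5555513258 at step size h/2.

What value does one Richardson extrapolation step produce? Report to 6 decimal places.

The method has order 2: 2^2 = 4.
Weighted: 22.2222053032 − 5.7105068351 = 16.5116984681
R = 16.5116984681/3 = 5.5038994894

5.503899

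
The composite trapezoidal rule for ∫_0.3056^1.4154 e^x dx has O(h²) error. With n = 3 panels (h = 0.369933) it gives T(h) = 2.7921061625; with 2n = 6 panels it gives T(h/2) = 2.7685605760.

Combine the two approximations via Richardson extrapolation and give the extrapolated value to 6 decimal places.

r = 2: numerator weight 4, denominator 3.
Weighted: 11.0742423040 − 2.7921061625 = 8.2821361415
Divide by 2^2 − 1 = 3.
8.2821361415 ÷ 3 = 2.7607120472
Shift from A(h/2): −0.0078485288.

2.760712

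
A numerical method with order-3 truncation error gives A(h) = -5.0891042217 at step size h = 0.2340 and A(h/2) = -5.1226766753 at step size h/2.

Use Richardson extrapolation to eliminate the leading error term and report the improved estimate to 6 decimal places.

Method order is 3; weight 2^3 = 8.
Top: 8(-5.1226766753) − (-5.0891042217) = -35.8923091807
(-35.8923091807) ÷ 7 = -5.1274727401

-5.127473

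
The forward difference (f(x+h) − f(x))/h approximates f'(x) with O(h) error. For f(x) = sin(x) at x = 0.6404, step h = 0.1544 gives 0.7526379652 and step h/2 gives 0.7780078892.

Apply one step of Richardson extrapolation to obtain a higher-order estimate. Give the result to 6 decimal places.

r = 1, so 2^r = 2.
2·0.7780078892 − 0.7526379652 = 0.8033778132
0.8033778132 ÷ 1 = 0.8033778132

0.803378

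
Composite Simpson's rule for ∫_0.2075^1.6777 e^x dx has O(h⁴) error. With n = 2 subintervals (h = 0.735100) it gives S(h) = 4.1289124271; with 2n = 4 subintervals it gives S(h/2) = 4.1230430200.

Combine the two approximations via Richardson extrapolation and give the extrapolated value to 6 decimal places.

4.122652

Error is O(h^4); halving h shrinks it by 2^4 = 16.
16*4.1230430200 − 4.1289124271 = 61.8397758929
Denominator 16 − 1 = 15.
R = 61.8397758929/15 = 4.1226517262
Correction |R − A(h/2)| = 3.913e-04; gap |A(h/2) − A(h)| = 5.869e-03.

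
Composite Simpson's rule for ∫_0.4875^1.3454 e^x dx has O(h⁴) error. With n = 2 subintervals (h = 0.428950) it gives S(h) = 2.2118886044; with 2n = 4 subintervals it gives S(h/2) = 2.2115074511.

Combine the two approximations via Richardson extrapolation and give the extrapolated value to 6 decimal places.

Error is O(h^4); halving h shrinks it by 2^4 = 16.
Top: 16(2.2115074511) − (2.2118886044) = 33.1722306132
Denominator 16 − 1 = 15.
33.1722306132 ÷ 15 = 2.2114820409

2.211482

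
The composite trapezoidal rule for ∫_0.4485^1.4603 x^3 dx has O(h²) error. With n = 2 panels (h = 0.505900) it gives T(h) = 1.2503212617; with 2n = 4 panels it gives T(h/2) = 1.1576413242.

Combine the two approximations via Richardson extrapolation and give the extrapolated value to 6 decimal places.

1.126748

Order 2 gives 2^r = 4 and 2^r − 1 = 3.
4*1.1576413242 − 1.2503212617 = 3.3802440351
Denominator 4 − 1 = 3.
Result: 1.1267480117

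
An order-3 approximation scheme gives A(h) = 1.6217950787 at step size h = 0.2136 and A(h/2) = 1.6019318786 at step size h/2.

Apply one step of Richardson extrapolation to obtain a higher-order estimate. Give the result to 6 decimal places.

Method order is 3; weight 2^3 = 8.
Top: 8(1.6019318786) − (1.6217950787) = 11.1936599501
11.1936599501 ÷ 7 = 1.5990942786
Correction |R − A(h/2)| = 2.838e-03; gap |A(h/2) − A(h)| = 1.986e-02.

1.599094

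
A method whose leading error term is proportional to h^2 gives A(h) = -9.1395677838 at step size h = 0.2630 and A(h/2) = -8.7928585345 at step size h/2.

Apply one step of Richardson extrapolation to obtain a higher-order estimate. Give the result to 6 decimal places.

Leading term ∝ h^2; use weight 4 = 2^2.
4*(-8.7928585345) − (-9.1395677838) = -26.0318663542
Denominator 4 − 1 = 3.
Extrapolated: (-26.0318663542) / 3 = -8.6772887847

-8.677289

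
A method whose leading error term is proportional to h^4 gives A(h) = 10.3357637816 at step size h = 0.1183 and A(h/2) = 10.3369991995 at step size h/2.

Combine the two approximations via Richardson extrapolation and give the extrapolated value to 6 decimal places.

10.337082

Order 4 gives 2^r = 16 and 2^r − 1 = 15.
Weighted: 165.3919871920 − 10.3357637816 = 155.0562234104
Denominator 16 − 1 = 15.
155.0562234104 ÷ 15 = 10.3370815607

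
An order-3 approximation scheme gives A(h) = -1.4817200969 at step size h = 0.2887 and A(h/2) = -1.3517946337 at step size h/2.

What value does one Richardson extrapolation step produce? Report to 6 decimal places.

Order 3 gives 2^r = 8 and 2^r − 1 = 7.
Numerator 8·A(h/2) − A(h) = 8·(-1.3517946337) − (-1.4817200969) = -9.3326369727
Denominator 8 − 1 = 7.
So the Richardson estimate is -1.3332338532.

-1.333234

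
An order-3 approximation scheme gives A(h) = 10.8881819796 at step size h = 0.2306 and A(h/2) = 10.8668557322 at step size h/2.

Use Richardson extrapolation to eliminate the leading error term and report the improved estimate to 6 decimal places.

10.863809

The method has order 3: 2^3 = 8.
Weighted: 86.9348458576 − 10.8881819796 = 76.0466638780
R = 76.0466638780/7 = 10.8638091254
Shift from A(h/2): −0.0030466068.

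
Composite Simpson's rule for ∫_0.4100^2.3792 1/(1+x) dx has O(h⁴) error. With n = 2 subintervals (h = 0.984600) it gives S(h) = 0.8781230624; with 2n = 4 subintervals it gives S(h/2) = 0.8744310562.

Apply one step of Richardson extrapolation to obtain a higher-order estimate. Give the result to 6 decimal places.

With r = 4 the leading error scales as h^4, so the weight is 2^4 = 16.
16×0.8744310562 = 13.9908968992; subtract 0.8781230624 → 13.1127738368
13.1127738368 ÷ 15 = 0.8741849225
Shift from A(h/2): −0.0002461337.

0.874185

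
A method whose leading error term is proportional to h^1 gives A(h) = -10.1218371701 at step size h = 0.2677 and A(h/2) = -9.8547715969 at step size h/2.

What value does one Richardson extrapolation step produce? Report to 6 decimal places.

With r = 1 the leading error scales as h^1, so the weight is 2^1 = 2.
Difference of the inputs: -9.8547715969 − (-10.1218371701) = 0.2670655732
Correction (A(h/2) − A(h))/(2 − 1) = 0.2670655732/1 = 0.2670655732
R = -9.8547715969 + 0.2670655732 = -9.5877060237
Gap between inputs: 2.671e-01; correction applied: +0.2670655732.

-9.587706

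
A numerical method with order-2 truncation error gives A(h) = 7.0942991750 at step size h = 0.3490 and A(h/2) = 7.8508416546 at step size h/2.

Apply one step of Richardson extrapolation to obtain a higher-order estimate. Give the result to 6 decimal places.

8.103022

Error is O(h^2); halving h shrinks it by 2^2 = 4.
4×7.8508416546 − 7.0942991750 = 24.3090674434
R = 24.3090674434/3 = 8.1030224811
Gap between inputs: 7.565e-01; correction applied: +0.2521808265.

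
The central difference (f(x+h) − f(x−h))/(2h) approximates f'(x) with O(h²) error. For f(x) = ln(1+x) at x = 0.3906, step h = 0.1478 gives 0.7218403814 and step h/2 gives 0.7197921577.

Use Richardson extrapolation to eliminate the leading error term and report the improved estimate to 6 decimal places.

r = 2: numerator weight 4, denominator 3.
4*0.7197921577 − 0.7218403814 = 2.1573282494
Divide by 2^2 − 1 = 3.
2.1573282494 ÷ 3 = 0.7191094165

0.719109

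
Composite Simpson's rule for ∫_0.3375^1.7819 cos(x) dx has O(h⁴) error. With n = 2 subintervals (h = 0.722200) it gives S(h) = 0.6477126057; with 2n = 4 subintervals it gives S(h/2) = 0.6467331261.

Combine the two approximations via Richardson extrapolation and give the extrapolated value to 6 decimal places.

0.646668

Error is O(h^4); halving h shrinks it by 2^4 = 16.
A(h/2) − A(h) = 0.6467331261 − 0.6477126057 = -0.0009794796
Divide by 2^4 − 1 = 15: (-0.0009794796)/15 = -0.0000652986
R = 0.6467331261 − 0.0000652986 = 0.6466678275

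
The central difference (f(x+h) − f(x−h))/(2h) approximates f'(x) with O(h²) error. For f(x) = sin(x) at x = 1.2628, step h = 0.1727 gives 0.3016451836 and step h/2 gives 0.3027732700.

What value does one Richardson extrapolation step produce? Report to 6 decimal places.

With r = 2 the leading error scales as h^2, so the weight is 2^2 = 4.
Top: 4(0.3027732700) − (0.3016451836) = 0.9094478964
Denominator 4 − 1 = 3.
R = 0.9094478964/3 = 0.3031492988

0.303149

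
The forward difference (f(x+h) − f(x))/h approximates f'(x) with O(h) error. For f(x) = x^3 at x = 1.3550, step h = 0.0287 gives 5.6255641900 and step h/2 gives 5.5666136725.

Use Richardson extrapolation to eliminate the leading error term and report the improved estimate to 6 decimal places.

Order 1 gives 2^r = 2 and 2^r − 1 = 1.
Difference of the inputs: 5.5666136725 − 5.6255641900 = -0.0589505175
Correction (A(h/2) − A(h))/(2 − 1) = (-0.0589505175)/1 = -0.0589505175
R = 5.5666136725 − 0.0589505175 = 5.5076631550

5.507663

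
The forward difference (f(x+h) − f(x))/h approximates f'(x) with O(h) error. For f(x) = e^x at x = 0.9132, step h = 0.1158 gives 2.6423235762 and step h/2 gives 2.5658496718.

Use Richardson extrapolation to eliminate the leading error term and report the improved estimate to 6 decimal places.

2.489376

The method has order 1: 2^1 = 2.
A(h/2) − A(h) = 2.5658496718 − 2.6423235762 = -0.0764739044
Correction (A(h/2) − A(h))/(2 − 1) = (-0.0764739044)/1 = -0.0764739044
R = 2.5658496718 − 0.0764739044 = 2.4893757674
Correction |R − A(h/2)| = 7.647e-02; gap |A(h/2) − A(h)| = 7.647e-02.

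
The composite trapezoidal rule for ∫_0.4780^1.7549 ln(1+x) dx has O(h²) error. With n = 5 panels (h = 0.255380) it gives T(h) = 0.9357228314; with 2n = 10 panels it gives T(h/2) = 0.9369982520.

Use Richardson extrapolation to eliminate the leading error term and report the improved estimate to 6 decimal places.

0.937423

Error is O(h^2); halving h shrinks it by 2^2 = 4.
4×0.9369982520 = 3.7479930080; subtract 0.9357228314 → 2.8122701766
R = 2.8122701766/3 = 0.9374233922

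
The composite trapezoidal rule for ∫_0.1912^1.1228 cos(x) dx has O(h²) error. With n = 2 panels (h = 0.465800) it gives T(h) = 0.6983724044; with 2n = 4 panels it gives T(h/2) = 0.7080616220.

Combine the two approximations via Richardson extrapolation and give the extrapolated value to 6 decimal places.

0.711291

r = 2, so 2^r = 4.
Top: 4(0.7080616220) − (0.6983724044) = 2.1338740836
Denominator 4 − 1 = 3.
(4 × 0.7080616220 − 0.6983724044)/(4 − 1) = 0.7112913612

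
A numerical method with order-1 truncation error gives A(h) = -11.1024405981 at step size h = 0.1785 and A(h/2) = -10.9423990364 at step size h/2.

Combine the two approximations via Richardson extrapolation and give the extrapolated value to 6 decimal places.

-10.782357

The method has order 1: 2^1 = 2.
2×(-10.9423990364) − (-11.1024405981) = -10.7823574747
R = (-10.7823574747)/1 = -10.7823574747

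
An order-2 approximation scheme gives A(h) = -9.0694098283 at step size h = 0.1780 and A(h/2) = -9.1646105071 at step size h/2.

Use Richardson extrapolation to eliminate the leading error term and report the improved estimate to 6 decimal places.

Order 2 gives 2^r = 4 and 2^r − 1 = 3.
A(h/2) − A(h) = -9.1646105071 − (-9.0694098283) = -0.0952006788
Correction (A(h/2) − A(h))/(4 − 1) = (-0.0952006788)/3 = -0.0317335596
R = -9.1646105071 − 0.0317335596 = -9.1963440667
Shift from A(h/2): −0.0317335596.

-9.196344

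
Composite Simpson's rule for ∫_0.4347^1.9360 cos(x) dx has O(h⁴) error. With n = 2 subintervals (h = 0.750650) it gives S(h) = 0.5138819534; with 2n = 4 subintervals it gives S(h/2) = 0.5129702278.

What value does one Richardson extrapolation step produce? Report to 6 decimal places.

0.512909

The method has order 4: 2^4 = 16.
Weighted: 8.2075236448 − 0.5138819534 = 7.6936416914
Denominator 16 − 1 = 15.
Extrapolated: 7.6936416914 / 15 = 0.5129094461
Shift from A(h/2): −0.0000607817.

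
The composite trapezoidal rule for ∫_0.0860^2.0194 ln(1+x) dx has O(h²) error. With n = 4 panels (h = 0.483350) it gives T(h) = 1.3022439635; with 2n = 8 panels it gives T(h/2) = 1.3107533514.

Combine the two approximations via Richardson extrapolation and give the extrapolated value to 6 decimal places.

r = 2, so 2^r = 4.
4*1.3107533514 = 5.2430134056; subtract 1.3022439635 → 3.9407694421
Divide by 2^2 − 1 = 3.
So the Richardson estimate is 1.3135898140.

1.313590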